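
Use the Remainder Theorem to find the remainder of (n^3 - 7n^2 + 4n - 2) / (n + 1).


By the Remainder Theorem, the remainder equals p(-1):
  1*(-1)^3 = -1
  -7*(-1)^2 = -7
  4*(-1)^1 = -4
  constant: -2
Sum: -1 - 7 - 4 - 2 = -14


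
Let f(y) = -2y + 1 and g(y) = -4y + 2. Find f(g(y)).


Substitute g(y) into f:
f(g(y)) = -2*(-4y + 2) + 1
Expand and combine: 8y - 3


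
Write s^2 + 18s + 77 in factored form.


Roots satisfy r1 + r2 = -b/a = -18 and r1*r2 = c/a = 77.
So r1 = -11, r2 = -7.
s^2 + 18s + 77 = (s - r1)(s - r2) = (s + 11)(s + 7)


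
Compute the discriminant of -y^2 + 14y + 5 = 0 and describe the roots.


D = b^2 - 4ac = (14)^2 - 4(-1)(5) = 196 + 20 = 216
Since D > 0: two distinct irrational roots


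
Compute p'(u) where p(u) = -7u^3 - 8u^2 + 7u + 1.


Apply the power rule term by term:
  d/du(-7u^3) = -21u^2
  d/du(-8u^2) = -16u
  d/du(7u) = 7
  d/du(1) = 0
p'(u) = -21u^2 - 16u + 7


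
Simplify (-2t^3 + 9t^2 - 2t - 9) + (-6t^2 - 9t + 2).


Align terms by degree and add:
  -2t^3 + 9t^2 - 2t - 9
  -6t^2 - 9t + 2
= -2t^3 + 3t^2 - 11t - 7


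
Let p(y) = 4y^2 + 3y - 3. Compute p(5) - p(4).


p(5) = 112
p(4) = 73
p(5) - p(4) = 112 - 73 = 39


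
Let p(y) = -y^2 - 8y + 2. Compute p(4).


Using direct substitution:
  -1 * (4)^2 = -16
  -8 * (4)^1 = -32
  constant: 2
Sum = -16 - 32 + 2 = -46


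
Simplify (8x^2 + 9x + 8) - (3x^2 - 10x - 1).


Distribute the minus sign:
  (8x^2 + 9x + 8)
- (3x^2 - 10x - 1)
Negate second polynomial: -3x^2 + 10x + 1
Add: 5x^2 + 19x + 9


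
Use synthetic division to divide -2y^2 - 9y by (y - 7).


Synthetic division with c = 7. Coefficients: -2, -9, 0
Bring down -2.
  -2 * 7 = -14; -14 - 9 = -23
  -23 * 7 = -161; -161 + 0 = -161
Quotient: -2y - 23, Remainder: -161


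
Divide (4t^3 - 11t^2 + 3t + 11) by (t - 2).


(4t^3 - 11t^2 + 3t + 11) / (t - 2)
Step 1: 4t^2 * (t - 2) = 4t^3 - 8t^2; subtract.
Step 2: -3t * (t - 2) = -3t^2 + 6t; subtract.
Step 3: -3 * (t - 2) = -3t + 6; subtract.
Quotient: 4t^2 - 3t - 3, Remainder: 5


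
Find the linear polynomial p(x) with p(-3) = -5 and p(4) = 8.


p(x) = mx + b. Using p(-3)=-5, p(4)=8:
m = (-5 - 8)/(-3 - 4) = -13/-7 = 13/7
b = -5 - m*(-3) = -5 + 39/7 = 4/7
p(x) = (13/7)x + (4/7)


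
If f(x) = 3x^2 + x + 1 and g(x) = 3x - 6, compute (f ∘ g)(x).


Substitute g(x) into f:
f(g(x)) = 3*(3x - 6)^2 + 1*(3x - 6) + 1
(3x - 6)^2 = 9x^2 - 36x + 36
Expand and combine: 27x^2 - 105x + 103


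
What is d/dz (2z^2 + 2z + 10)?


Apply the power rule term by term:
  d/dz(2z^2) = 4z
  d/dz(2z) = 2
  d/dz(10) = 0
p'(z) = 4z + 2


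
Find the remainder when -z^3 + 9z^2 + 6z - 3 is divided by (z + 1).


By the Remainder Theorem, the remainder equals p(-1):
  -1*(-1)^3 = 1
  9*(-1)^2 = 9
  6*(-1)^1 = -6
  constant: -3
Sum: 1 + 9 - 6 - 3 = 1


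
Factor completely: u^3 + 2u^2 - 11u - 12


Try integer roots (divisors of -12). u=3: p(3)=0.
Divide out (u - 3): quotient is u^2 + 5u + 4.
Factor the quadratic: (u + 4)(u + 1)
Result: (u - 3)(u + 4)(u + 1)


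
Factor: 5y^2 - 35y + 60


Roots satisfy r1 + r2 = -b/a = 7 and r1*r2 = c/a = 12.
So r1 = 4, r2 = 3.
5y^2 - 35y + 60 = 5(y - r1)(y - r2) = 5(y - 4)(y - 3)


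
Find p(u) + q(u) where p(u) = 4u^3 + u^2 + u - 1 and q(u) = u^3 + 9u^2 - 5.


Align terms by degree and add:
  4u^3 + u^2 + u - 1
+ u^3 + 9u^2 - 5
= 5u^3 + 10u^2 + u - 6


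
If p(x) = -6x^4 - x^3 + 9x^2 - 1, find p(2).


Using direct substitution:
  -6 * (2)^4 = -96
  -1 * (2)^3 = -8
  9 * (2)^2 = 36
  0 * (2)^1 = 0
  constant: -1
Sum = -96 - 8 + 36 + 0 - 1 = -69


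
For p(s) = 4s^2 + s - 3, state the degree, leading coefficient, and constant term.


Highest power of s is 2, with coefficient 4. Constant term is -3.
Degree = 2, leading coefficient = 4, constant term = -3


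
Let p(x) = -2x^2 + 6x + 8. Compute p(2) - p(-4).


p(2) = 12
p(-4) = -48
p(2) - p(-4) = 12 + 48 = 60


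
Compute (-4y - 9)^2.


Expand (-4y - 9)^2 by repeated multiplication:
= 16y^2 + 72y + 81


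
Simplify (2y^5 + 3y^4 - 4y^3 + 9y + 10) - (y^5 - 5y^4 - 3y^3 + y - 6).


Distribute the minus sign:
  (2y^5 + 3y^4 - 4y^3 + 9y + 10)
- (y^5 - 5y^4 - 3y^3 + y - 6)
Negate second polynomial: -y^5 + 5y^4 + 3y^3 - y + 6
Add: y^5 + 8y^4 - y^3 + 8y + 16


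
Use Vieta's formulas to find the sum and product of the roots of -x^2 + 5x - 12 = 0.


For ax^2+bx+c=0: sum = -b/a, product = c/a.
a=-1, b=5, c=-12
Sum = -(5)/-1 = 5
Product = (-12)/-1 = 12


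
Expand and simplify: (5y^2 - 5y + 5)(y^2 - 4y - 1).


Distribute each term of the first polynomial:
  (5y^2)(y^2 - 4y - 1) = 5y^4 - 20y^3 - 5y^2
  (-5y)(y^2 - 4y - 1) = -5y^3 + 20y^2 + 5y
  (5)(y^2 - 4y - 1) = 5y^2 - 20y - 5
Sum: 5y^4 - 25y^3 + 20y^2 - 15y - 5


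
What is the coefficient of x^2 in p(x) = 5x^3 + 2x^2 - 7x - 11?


Read off the coefficient of x^2: 2


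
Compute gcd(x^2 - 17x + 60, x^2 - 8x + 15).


Factor each:
  x^2 - 17x + 60 = (x - 5)(x - 12)
  x^2 - 8x + 15 = (x - 5)(x - 3)
Common monic factor: x - 5


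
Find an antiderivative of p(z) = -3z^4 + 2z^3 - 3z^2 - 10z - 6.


Reverse power rule on each term:
  ∫ -3z^4 dz = -(3/5)z^5
  ∫ 2z^3 dz = (1/2)z^4
  ∫ -3z^2 dz = -z^3
  ∫ -10z dz = -5z^2
  ∫ -6 dz = -6z
F(z) = -(3/5)z^5 + (1/2)z^4 - z^3 - 5z^2 - 6z + C


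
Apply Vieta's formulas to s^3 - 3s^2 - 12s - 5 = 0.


Monic cubic s^3+bs^2+cs+d=0: sum=-b, pairwise sum=c, product=-d.
b=-3, c=-12, d=-5
r1+r2+r3 = 3
r1r2+r1r3+r2r3 = -12
r1r2r3 = 5


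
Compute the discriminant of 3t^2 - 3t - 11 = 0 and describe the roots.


D = b^2 - 4ac = (-3)^2 - 4(3)(-11) = 9 + 132 = 141
Since D > 0: two distinct irrational roots


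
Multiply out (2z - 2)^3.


Expand (2z - 2)^3 by repeated multiplication:
  (2z - 2)^2 = 4z^2 - 8z + 4
= 8z^3 - 24z^2 + 24z - 8


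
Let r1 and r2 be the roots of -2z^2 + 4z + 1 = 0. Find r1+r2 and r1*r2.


For az^2+bz+c=0: sum = -b/a, product = c/a.
a=-2, b=4, c=1
Sum = -(4)/-2 = 2
Product = (1)/-2 = -1/2


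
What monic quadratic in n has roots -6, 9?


p(n) = (n + 6)(n - 9)
Expand: n^2 - 3n - 54


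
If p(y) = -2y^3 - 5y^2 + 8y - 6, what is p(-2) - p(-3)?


p(-2) = -26
p(-3) = -21
p(-2) - p(-3) = -26 + 21 = -5


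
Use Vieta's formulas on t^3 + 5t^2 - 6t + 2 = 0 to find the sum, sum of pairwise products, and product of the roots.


Monic cubic t^3+bt^2+ct+d=0: sum=-b, pairwise sum=c, product=-d.
b=5, c=-6, d=2
r1+r2+r3 = -5
r1r2+r1r3+r2r3 = -6
r1r2r3 = -2


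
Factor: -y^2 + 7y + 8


Roots satisfy r1 + r2 = -b/a = 7 and r1*r2 = c/a = -8.
So r1 = -1, r2 = 8.
-y^2 + 7y + 8 = -(y - r1)(y - r2) = -(y + 1)(y - 8)


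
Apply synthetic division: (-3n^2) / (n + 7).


Synthetic division with c = -7. Coefficients: -3, 0, 0
Bring down -3.
  -3 * -7 = 21; 21 + 0 = 21
  21 * -7 = -147; -147 + 0 = -147
Quotient: -3n + 21, Remainder: -147


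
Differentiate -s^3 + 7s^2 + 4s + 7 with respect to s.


Apply the power rule term by term:
  d/ds(-s^3) = -3s^2
  d/ds(7s^2) = 14s
  d/ds(4s) = 4
  d/ds(7) = 0
p'(s) = -3s^2 + 14s + 4


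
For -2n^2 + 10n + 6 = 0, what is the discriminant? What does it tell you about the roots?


D = b^2 - 4ac = (10)^2 - 4(-2)(6) = 100 + 48 = 148
Since D > 0: two distinct irrational roots


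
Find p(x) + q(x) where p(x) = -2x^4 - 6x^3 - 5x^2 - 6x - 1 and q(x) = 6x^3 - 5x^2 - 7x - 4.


Align terms by degree and add:
  -2x^4 - 6x^3 - 5x^2 - 6x - 1
+ 6x^3 - 5x^2 - 7x - 4
= -2x^4 - 10x^2 - 13x - 5


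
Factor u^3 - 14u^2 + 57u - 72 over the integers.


Try integer roots (divisors of -72). u=3: p(3)=0.
Divide out (u - 3): quotient is u^2 - 11u + 24.
Factor the quadratic: (u - 8)(u - 3)
Result: (u - 3)(u - 8)(u - 3)


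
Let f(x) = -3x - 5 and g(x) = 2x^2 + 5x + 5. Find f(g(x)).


Substitute g(x) into f:
f(g(x)) = -3*(2x^2 + 5x + 5) + (-5)
Expand and combine: -6x^2 - 15x - 20


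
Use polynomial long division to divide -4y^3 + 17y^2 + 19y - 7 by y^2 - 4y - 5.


(-4y^3 + 17y^2 + 19y - 7) / (y^2 - 4y - 5)
Step 1: -4y * (y^2 - 4y - 5) = -4y^3 + 16y^2 + 20y; subtract.
Step 2: 1 * (y^2 - 4y - 5) = y^2 - 4y - 5; subtract.
Quotient: -4y + 1, Remainder: 3y - 2


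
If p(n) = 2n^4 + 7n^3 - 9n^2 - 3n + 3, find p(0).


Using direct substitution:
  2 * (0)^4 = 0
  7 * (0)^3 = 0
  -9 * (0)^2 = 0
  -3 * (0)^1 = 0
  constant: 3
Sum = 0 + 0 + 0 + 0 + 3 = 3


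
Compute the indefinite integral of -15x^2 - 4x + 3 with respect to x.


Reverse power rule on each term:
  ∫ -15x^2 dx = -5x^3
  ∫ -4x dx = -2x^2
  ∫ 3 dx = 3x
F(x) = -5x^3 - 2x^2 + 3x + C


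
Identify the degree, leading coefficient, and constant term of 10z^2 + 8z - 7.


Highest power of z is 2, with coefficient 10. Constant term is -7.
Degree = 2, leading coefficient = 10, constant term = -7


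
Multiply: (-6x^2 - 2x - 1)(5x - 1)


Distribute each term of the first polynomial:
  (-6x^2)(5x - 1) = -30x^3 + 6x^2
  (-2x)(5x - 1) = -10x^2 + 2x
  (-1)(5x - 1) = -5x + 1
Sum: -30x^3 - 4x^2 - 3x + 1


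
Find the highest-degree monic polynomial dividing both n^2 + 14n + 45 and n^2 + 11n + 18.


Factor each:
  n^2 + 14n + 45 = (n + 9)(n + 5)
  n^2 + 11n + 18 = (n + 9)(n + 2)
Common monic factor: n + 9


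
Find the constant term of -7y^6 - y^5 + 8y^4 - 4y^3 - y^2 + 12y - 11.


Read off the constant term: -11


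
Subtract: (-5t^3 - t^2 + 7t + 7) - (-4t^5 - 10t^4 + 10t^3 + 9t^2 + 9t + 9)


Distribute the minus sign:
  (-5t^3 - t^2 + 7t + 7)
- (-4t^5 - 10t^4 + 10t^3 + 9t^2 + 9t + 9)
Negate second polynomial: 4t^5 + 10t^4 - 10t^3 - 9t^2 - 9t - 9
Add: 4t^5 + 10t^4 - 15t^3 - 10t^2 - 2t - 2


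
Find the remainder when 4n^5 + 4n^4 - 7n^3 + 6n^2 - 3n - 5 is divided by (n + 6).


By the Remainder Theorem, the remainder equals p(-6):
  4*(-6)^5 = -31104
  4*(-6)^4 = 5184
  -7*(-6)^3 = 1512
  6*(-6)^2 = 216
  -3*(-6)^1 = 18
  constant: -5
Sum: -31104 + 5184 + 1512 + 216 + 18 - 5 = -24179


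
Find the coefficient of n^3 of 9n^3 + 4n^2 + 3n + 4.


Read off the coefficient of n^3: 9


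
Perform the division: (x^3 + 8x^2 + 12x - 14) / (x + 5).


(x^3 + 8x^2 + 12x - 14) / (x + 5)
Step 1: x^2 * (x + 5) = x^3 + 5x^2; subtract.
Step 2: 3x * (x + 5) = 3x^2 + 15x; subtract.
Step 3: -3 * (x + 5) = -3x - 15; subtract.
Quotient: x^2 + 3x - 3, Remainder: 1


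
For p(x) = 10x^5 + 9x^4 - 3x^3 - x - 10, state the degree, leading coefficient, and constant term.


Highest power of x is 5, with coefficient 10. Constant term is -10.
Degree = 5, leading coefficient = 10, constant term = -10


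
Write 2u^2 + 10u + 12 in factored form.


Roots satisfy r1 + r2 = -b/a = -5 and r1*r2 = c/a = 6.
So r1 = -3, r2 = -2.
2u^2 + 10u + 12 = 2(u - r1)(u - r2) = 2(u + 3)(u + 2)


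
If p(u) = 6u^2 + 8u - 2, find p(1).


Using direct substitution:
  6 * (1)^2 = 6
  8 * (1)^1 = 8
  constant: -2
Sum = 6 + 8 - 2 = 12


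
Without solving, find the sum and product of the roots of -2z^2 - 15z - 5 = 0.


For az^2+bz+c=0: sum = -b/a, product = c/a.
a=-2, b=-15, c=-5
Sum = -(-15)/-2 = -15/2
Product = (-5)/-2 = 5/2


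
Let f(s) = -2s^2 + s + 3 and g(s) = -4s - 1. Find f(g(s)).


Substitute g(s) into f:
f(g(s)) = -2*(-4s - 1)^2 + 1*(-4s - 1) + 3
(-4s - 1)^2 = 16s^2 + 8s + 1
Expand and combine: -32s^2 - 20s


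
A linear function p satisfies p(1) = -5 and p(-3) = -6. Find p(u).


p(u) = mu + b. Using p(1)=-5, p(-3)=-6:
m = (-5 + 6)/(1 + 3) = 1/4 = 1/4
b = -5 - m*(1) = -5 - 1/4 = -21/4
p(u) = (1/4)u - (21/4)


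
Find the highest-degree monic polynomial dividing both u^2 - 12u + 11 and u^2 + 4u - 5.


Factor each:
  u^2 - 12u + 11 = (u - 1)(u - 11)
  u^2 + 4u - 5 = (u - 1)(u + 5)
Common monic factor: u - 1


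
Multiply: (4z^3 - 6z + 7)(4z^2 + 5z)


Distribute each term of the first polynomial:
  (4z^3)(4z^2 + 5z) = 16z^5 + 20z^4
  (-6z)(4z^2 + 5z) = -24z^3 - 30z^2
  (7)(4z^2 + 5z) = 28z^2 + 35z
Sum: 16z^5 + 20z^4 - 24z^3 - 2z^2 + 35z


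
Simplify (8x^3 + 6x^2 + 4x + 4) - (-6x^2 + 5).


Distribute the minus sign:
  (8x^3 + 6x^2 + 4x + 4)
- (-6x^2 + 5)
Negate second polynomial: 6x^2 - 5
Add: 8x^3 + 12x^2 + 4x - 1


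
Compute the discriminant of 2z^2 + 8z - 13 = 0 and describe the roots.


D = b^2 - 4ac = (8)^2 - 4(2)(-13) = 64 + 104 = 168
Since D > 0: two distinct irrational roots


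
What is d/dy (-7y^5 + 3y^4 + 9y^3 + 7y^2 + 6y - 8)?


Apply the power rule term by term:
  d/dy(-7y^5) = -35y^4
  d/dy(3y^4) = 12y^3
  d/dy(9y^3) = 27y^2
  d/dy(7y^2) = 14y
  d/dy(6y) = 6
  d/dy(-8) = 0
p'(y) = -35y^4 + 12y^3 + 27y^2 + 14y + 6


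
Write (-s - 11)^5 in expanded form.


Expand (-s - 11)^5 by repeated multiplication:
  (-s - 11)^2 = s^2 + 22s + 121
  (-s - 11)^3 = -s^3 - 33s^2 - 363s - 1331
  (-s - 11)^4 = s^4 + 44s^3 + 726s^2 + 5324s + 14641
= -s^5 - 55s^4 - 1210s^3 - 13310s^2 - 73205s - 161051


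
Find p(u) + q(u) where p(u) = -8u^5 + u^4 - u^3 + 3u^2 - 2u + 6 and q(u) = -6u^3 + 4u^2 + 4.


Align terms by degree and add:
  -8u^5 + u^4 - u^3 + 3u^2 - 2u + 6
  -6u^3 + 4u^2 + 4
= -8u^5 + u^4 - 7u^3 + 7u^2 - 2u + 10


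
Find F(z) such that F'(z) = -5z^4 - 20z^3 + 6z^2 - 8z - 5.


Reverse power rule on each term:
  ∫ -5z^4 dz = -z^5
  ∫ -20z^3 dz = -5z^4
  ∫ 6z^2 dz = 2z^3
  ∫ -8z dz = -4z^2
  ∫ -5 dz = -5z
F(z) = -z^5 - 5z^4 + 2z^3 - 4z^2 - 5z + C


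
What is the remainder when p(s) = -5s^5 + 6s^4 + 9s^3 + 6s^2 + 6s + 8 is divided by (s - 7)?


By the Remainder Theorem, the remainder equals p(7):
  -5*(7)^5 = -84035
  6*(7)^4 = 14406
  9*(7)^3 = 3087
  6*(7)^2 = 294
  6*(7)^1 = 42
  constant: 8
Sum: -84035 + 14406 + 3087 + 294 + 42 + 8 = -66198


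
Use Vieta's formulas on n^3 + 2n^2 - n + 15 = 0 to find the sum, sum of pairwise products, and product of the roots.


Monic cubic n^3+bn^2+cn+d=0: sum=-b, pairwise sum=c, product=-d.
b=2, c=-1, d=15
r1+r2+r3 = -2
r1r2+r1r3+r2r3 = -1
r1r2r3 = -15


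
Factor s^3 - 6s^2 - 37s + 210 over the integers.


Try integer roots (divisors of 210). s=5: p(5)=0.
Divide out (s - 5): quotient is s^2 - s - 42.
Factor the quadratic: (s + 6)(s - 7)
Result: (s - 5)(s + 6)(s - 7)


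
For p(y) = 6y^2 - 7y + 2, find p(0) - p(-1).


p(0) = 2
p(-1) = 15
p(0) - p(-1) = 2 - 15 = -13


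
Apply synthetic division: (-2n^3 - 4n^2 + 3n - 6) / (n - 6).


Synthetic division with c = 6. Coefficients: -2, -4, 3, -6
Bring down -2.
  -2 * 6 = -12; -12 - 4 = -16
  -16 * 6 = -96; -96 + 3 = -93
  -93 * 6 = -558; -558 - 6 = -564
Quotient: -2n^2 - 16n - 93, Remainder: -564


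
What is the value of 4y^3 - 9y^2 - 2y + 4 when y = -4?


Using direct substitution:
  4 * (-4)^3 = -256
  -9 * (-4)^2 = -144
  -2 * (-4)^1 = 8
  constant: 4
Sum = -256 - 144 + 8 + 4 = -388


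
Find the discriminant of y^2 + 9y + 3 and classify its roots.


D = b^2 - 4ac = (9)^2 - 4(1)(3) = 81 - 12 = 69
Since D > 0: two distinct irrational roots


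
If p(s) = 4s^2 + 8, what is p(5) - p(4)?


p(5) = 108
p(4) = 72
p(5) - p(4) = 108 - 72 = 36


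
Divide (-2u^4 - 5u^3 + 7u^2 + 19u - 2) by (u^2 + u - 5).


(-2u^4 - 5u^3 + 7u^2 + 19u - 2) / (u^2 + u - 5)
Step 1: -2u^2 * (u^2 + u - 5) = -2u^4 - 2u^3 + 10u^2; subtract.
Step 2: -3u * (u^2 + u - 5) = -3u^3 - 3u^2 + 15u; subtract.
Step 3: 0 * (u^2 + u - 5) = 0; subtract.
Quotient: -2u^2 - 3u, Remainder: 4u - 2


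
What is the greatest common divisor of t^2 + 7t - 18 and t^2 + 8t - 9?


Factor each:
  t^2 + 7t - 18 = (t + 9)(t - 2)
  t^2 + 8t - 9 = (t + 9)(t - 1)
Common monic factor: t + 9


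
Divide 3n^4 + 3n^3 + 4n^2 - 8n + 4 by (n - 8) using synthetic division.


Synthetic division with c = 8. Coefficients: 3, 3, 4, -8, 4
Bring down 3.
  3 * 8 = 24; 24 + 3 = 27
  27 * 8 = 216; 216 + 4 = 220
  220 * 8 = 1760; 1760 - 8 = 1752
  1752 * 8 = 14016; 14016 + 4 = 14020
Quotient: 3n^3 + 27n^2 + 220n + 1752, Remainder: 14020


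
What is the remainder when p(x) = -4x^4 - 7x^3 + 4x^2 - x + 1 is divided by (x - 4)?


By the Remainder Theorem, the remainder equals p(4):
  -4*(4)^4 = -1024
  -7*(4)^3 = -448
  4*(4)^2 = 64
  -1*(4)^1 = -4
  constant: 1
Sum: -1024 - 448 + 64 - 4 + 1 = -1411


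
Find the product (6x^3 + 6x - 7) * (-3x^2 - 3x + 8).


Distribute each term of the first polynomial:
  (6x^3)(-3x^2 - 3x + 8) = -18x^5 - 18x^4 + 48x^3
  (6x)(-3x^2 - 3x + 8) = -18x^3 - 18x^2 + 48x
  (-7)(-3x^2 - 3x + 8) = 21x^2 + 21x - 56
Sum: -18x^5 - 18x^4 + 30x^3 + 3x^2 + 69x - 56


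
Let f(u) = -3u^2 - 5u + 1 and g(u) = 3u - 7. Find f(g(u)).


Substitute g(u) into f:
f(g(u)) = -3*(3u - 7)^2 + (-5)*(3u - 7) + 1
(3u - 7)^2 = 9u^2 - 42u + 49
Expand and combine: -27u^2 + 111u - 111


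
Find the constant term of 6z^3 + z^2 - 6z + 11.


Read off the constant term: 11


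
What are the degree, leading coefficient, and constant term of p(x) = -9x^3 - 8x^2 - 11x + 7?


Highest power of x is 3, with coefficient -9. Constant term is 7.
Degree = 3, leading coefficient = -9, constant term = 7


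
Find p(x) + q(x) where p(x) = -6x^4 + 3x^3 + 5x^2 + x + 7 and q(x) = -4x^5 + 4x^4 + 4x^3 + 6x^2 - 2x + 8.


Align terms by degree and add:
  -6x^4 + 3x^3 + 5x^2 + x + 7
  -4x^5 + 4x^4 + 4x^3 + 6x^2 - 2x + 8
= -4x^5 - 2x^4 + 7x^3 + 11x^2 - x + 15


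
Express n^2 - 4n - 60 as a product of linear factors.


Roots satisfy r1 + r2 = -b/a = 4 and r1*r2 = c/a = -60.
So r1 = 10, r2 = -6.
n^2 - 4n - 60 = (n - r1)(n - r2) = (n - 10)(n + 6)


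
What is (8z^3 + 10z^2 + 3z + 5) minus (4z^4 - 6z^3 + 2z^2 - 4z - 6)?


Distribute the minus sign:
  (8z^3 + 10z^2 + 3z + 5)
- (4z^4 - 6z^3 + 2z^2 - 4z - 6)
Negate second polynomial: -4z^4 + 6z^3 - 2z^2 + 4z + 6
Add: -4z^4 + 14z^3 + 8z^2 + 7z + 11


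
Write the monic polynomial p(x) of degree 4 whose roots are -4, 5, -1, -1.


p(x) = (x + 4)(x - 5)(x + 1)(x + 1)
Expand: x^4 + x^3 - 21x^2 - 41x - 20


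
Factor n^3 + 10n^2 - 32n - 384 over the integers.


Try integer roots (divisors of -384). n=-8: p(-8)=0.
Divide out (n + 8): quotient is n^2 + 2n - 48.
Factor the quadratic: (n + 8)(n - 6)
Result: (n + 8)(n + 8)(n - 6)


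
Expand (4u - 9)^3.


Expand (4u - 9)^3 by repeated multiplication:
  (4u - 9)^2 = 16u^2 - 72u + 81
= 64u^3 - 432u^2 + 972u - 729


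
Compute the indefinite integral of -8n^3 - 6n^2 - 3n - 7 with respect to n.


Reverse power rule on each term:
  ∫ -8n^3 dn = -2n^4
  ∫ -6n^2 dn = -2n^3
  ∫ -3n dn = -(3/2)n^2
  ∫ -7 dn = -7n
F(n) = -2n^4 - 2n^3 - (3/2)n^2 - 7n + C


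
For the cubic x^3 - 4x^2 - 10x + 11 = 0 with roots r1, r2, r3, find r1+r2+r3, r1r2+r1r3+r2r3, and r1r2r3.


Monic cubic x^3+bx^2+cx+d=0: sum=-b, pairwise sum=c, product=-d.
b=-4, c=-10, d=11
r1+r2+r3 = 4
r1r2+r1r3+r2r3 = -10
r1r2r3 = -11


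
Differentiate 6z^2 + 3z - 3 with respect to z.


Apply the power rule term by term:
  d/dz(6z^2) = 12z
  d/dz(3z) = 3
  d/dz(-3) = 0
p'(z) = 12z + 3


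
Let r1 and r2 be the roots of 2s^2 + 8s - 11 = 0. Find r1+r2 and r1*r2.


For as^2+bs+c=0: sum = -b/a, product = c/a.
a=2, b=8, c=-11
Sum = -(8)/2 = -4
Product = (-11)/2 = -11/2


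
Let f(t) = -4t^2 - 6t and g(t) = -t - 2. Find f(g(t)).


Substitute g(t) into f:
f(g(t)) = -4*(-t - 2)^2 + (-6)*(-t - 2)
(-t - 2)^2 = t^2 + 4t + 4
Expand and combine: -4t^2 - 10t - 4


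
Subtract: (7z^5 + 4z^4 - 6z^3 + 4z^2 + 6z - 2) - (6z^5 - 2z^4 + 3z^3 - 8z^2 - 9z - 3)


Distribute the minus sign:
  (7z^5 + 4z^4 - 6z^3 + 4z^2 + 6z - 2)
- (6z^5 - 2z^4 + 3z^3 - 8z^2 - 9z - 3)
Negate second polynomial: -6z^5 + 2z^4 - 3z^3 + 8z^2 + 9z + 3
Add: z^5 + 6z^4 - 9z^3 + 12z^2 + 15z + 1


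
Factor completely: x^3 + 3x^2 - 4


Try integer roots (divisors of -4). x=-2: p(-2)=0.
Divide out (x + 2): quotient is x^2 + x - 2.
Factor the quadratic: (x - 1)(x + 2)
Result: (x + 2)(x - 1)(x + 2)


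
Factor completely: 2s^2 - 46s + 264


Roots satisfy r1 + r2 = -b/a = 23 and r1*r2 = c/a = 132.
So r1 = 11, r2 = 12.
2s^2 - 46s + 264 = 2(s - r1)(s - r2) = 2(s - 11)(s - 12)


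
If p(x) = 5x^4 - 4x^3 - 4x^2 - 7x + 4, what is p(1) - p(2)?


p(1) = -6
p(2) = 22
p(1) - p(2) = -6 - 22 = -28


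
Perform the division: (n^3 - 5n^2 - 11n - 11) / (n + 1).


(n^3 - 5n^2 - 11n - 11) / (n + 1)
Step 1: n^2 * (n + 1) = n^3 + n^2; subtract.
Step 2: -6n * (n + 1) = -6n^2 - 6n; subtract.
Step 3: -5 * (n + 1) = -5n - 5; subtract.
Quotient: n^2 - 6n - 5, Remainder: -6


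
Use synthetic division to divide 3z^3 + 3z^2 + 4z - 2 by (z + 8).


Synthetic division with c = -8. Coefficients: 3, 3, 4, -2
Bring down 3.
  3 * -8 = -24; -24 + 3 = -21
  -21 * -8 = 168; 168 + 4 = 172
  172 * -8 = -1376; -1376 - 2 = -1378
Quotient: 3z^2 - 21z + 172, Remainder: -1378


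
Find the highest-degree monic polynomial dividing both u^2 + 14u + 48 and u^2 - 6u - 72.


Factor each:
  u^2 + 14u + 48 = (u + 6)(u + 8)
  u^2 - 6u - 72 = (u + 6)(u - 12)
Common monic factor: u + 6


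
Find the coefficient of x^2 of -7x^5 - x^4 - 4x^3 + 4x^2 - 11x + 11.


Read off the coefficient of x^2: 4


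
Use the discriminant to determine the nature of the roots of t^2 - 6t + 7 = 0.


D = b^2 - 4ac = (-6)^2 - 4(1)(7) = 36 - 28 = 8
Since D > 0: two distinct irrational roots


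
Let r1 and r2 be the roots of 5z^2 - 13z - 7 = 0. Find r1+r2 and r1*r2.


For az^2+bz+c=0: sum = -b/a, product = c/a.
a=5, b=-13, c=-7
Sum = -(-13)/5 = 13/5
Product = (-7)/5 = -7/5


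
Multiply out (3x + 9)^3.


Expand (3x + 9)^3 by repeated multiplication:
  (3x + 9)^2 = 9x^2 + 54x + 81
= 27x^3 + 243x^2 + 729x + 729


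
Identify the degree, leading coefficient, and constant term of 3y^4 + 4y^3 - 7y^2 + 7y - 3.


Highest power of y is 4, with coefficient 3. Constant term is -3.
Degree = 4, leading coefficient = 3, constant term = -3


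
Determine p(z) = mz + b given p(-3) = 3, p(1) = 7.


p(z) = mz + b. Using p(-3)=3, p(1)=7:
m = (3 - 7)/(-3 - 1) = -4/-4 = 1
b = 3 - m*(-3) = 3 + 3 = 6
p(z) = z + 6


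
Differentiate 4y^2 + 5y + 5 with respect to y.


Apply the power rule term by term:
  d/dy(4y^2) = 8y
  d/dy(5y) = 5
  d/dy(5) = 0
p'(y) = 8y + 5


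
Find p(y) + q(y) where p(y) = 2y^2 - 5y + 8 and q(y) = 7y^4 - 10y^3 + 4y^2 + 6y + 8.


Align terms by degree and add:
  2y^2 - 5y + 8
+ 7y^4 - 10y^3 + 4y^2 + 6y + 8
= 7y^4 - 10y^3 + 6y^2 + y + 16


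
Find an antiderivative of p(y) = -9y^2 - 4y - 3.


Reverse power rule on each term:
  ∫ -9y^2 dy = -3y^3
  ∫ -4y dy = -2y^2
  ∫ -3 dy = -3y
F(y) = -3y^3 - 2y^2 - 3y + C


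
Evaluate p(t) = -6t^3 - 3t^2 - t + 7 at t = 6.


Using direct substitution:
  -6 * (6)^3 = -1296
  -3 * (6)^2 = -108
  -1 * (6)^1 = -6
  constant: 7
Sum = -1296 - 108 - 6 + 7 = -1403


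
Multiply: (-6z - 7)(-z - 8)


Distribute each term of the first polynomial:
  (-6z)(-z - 8) = 6z^2 + 48z
  (-7)(-z - 8) = 7z + 56
Sum: 6z^2 + 55z + 56


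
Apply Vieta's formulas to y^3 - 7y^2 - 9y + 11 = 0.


Monic cubic y^3+by^2+cy+d=0: sum=-b, pairwise sum=c, product=-d.
b=-7, c=-9, d=11
r1+r2+r3 = 7
r1r2+r1r3+r2r3 = -9
r1r2r3 = -11


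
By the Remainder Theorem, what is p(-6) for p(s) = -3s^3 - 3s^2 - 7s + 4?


By the Remainder Theorem, the remainder equals p(-6):
  -3*(-6)^3 = 648
  -3*(-6)^2 = -108
  -7*(-6)^1 = 42
  constant: 4
Sum: 648 - 108 + 42 + 4 = 586


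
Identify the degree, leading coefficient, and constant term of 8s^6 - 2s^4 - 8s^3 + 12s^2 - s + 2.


Highest power of s is 6, with coefficient 8. Constant term is 2.
Degree = 6, leading coefficient = 8, constant term = 2


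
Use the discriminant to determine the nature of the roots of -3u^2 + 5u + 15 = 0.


D = b^2 - 4ac = (5)^2 - 4(-3)(15) = 25 + 180 = 205
Since D > 0: two distinct irrational roots


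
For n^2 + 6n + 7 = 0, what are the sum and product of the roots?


For an^2+bn+c=0: sum = -b/a, product = c/a.
a=1, b=6, c=7
Sum = -(6)/1 = -6
Product = (7)/1 = 7


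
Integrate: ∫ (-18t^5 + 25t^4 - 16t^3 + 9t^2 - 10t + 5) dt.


Reverse power rule on each term:
  ∫ -18t^5 dt = -3t^6
  ∫ 25t^4 dt = 5t^5
  ∫ -16t^3 dt = -4t^4
  ∫ 9t^2 dt = 3t^3
  ∫ -10t dt = -5t^2
  ∫ 5 dt = 5t
F(t) = -3t^6 + 5t^5 - 4t^4 + 3t^3 - 5t^2 + 5t + C


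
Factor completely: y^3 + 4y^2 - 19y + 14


Try integer roots (divisors of 14). y=-7: p(-7)=0.
Divide out (y + 7): quotient is y^2 - 3y + 2.
Factor the quadratic: (y - 1)(y - 2)
Result: (y + 7)(y - 1)(y - 2)


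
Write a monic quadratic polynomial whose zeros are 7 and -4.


p(u) = (u - 7)(u + 4)
Expand: u^2 - 3u - 28


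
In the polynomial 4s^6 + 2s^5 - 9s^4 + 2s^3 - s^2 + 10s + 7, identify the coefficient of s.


Read off the coefficient of s: 10


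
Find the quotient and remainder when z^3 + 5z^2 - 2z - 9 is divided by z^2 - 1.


(z^3 + 5z^2 - 2z - 9) / (z^2 - 1)
Step 1: z * (z^2 - 1) = z^3 - z; subtract.
Step 2: 5 * (z^2 - 1) = 5z^2 - 5; subtract.
Quotient: z + 5, Remainder: -z - 4


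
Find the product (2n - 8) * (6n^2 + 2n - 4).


Distribute each term of the first polynomial:
  (2n)(6n^2 + 2n - 4) = 12n^3 + 4n^2 - 8n
  (-8)(6n^2 + 2n - 4) = -48n^2 - 16n + 32
Sum: 12n^3 - 44n^2 - 24n + 32


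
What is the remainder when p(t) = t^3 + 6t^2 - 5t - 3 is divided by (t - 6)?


By the Remainder Theorem, the remainder equals p(6):
  1*(6)^3 = 216
  6*(6)^2 = 216
  -5*(6)^1 = -30
  constant: -3
Sum: 216 + 216 - 30 - 3 = 399


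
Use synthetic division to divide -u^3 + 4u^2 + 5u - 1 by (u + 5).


Synthetic division with c = -5. Coefficients: -1, 4, 5, -1
Bring down -1.
  -1 * -5 = 5; 5 + 4 = 9
  9 * -5 = -45; -45 + 5 = -40
  -40 * -5 = 200; 200 - 1 = 199
Quotient: -u^2 + 9u - 40, Remainder: 199


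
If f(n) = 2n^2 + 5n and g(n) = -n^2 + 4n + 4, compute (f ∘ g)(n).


Substitute g(n) into f:
f(g(n)) = 2*(-n^2 + 4n + 4)^2 + 5*(-n^2 + 4n + 4)
(-n^2 + 4n + 4)^2 = n^4 - 8n^3 + 8n^2 + 32n + 16
Expand and combine: 2n^4 - 16n^3 + 11n^2 + 84n + 52


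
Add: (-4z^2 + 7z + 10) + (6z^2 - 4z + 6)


Align terms by degree and add:
  -4z^2 + 7z + 10
+ 6z^2 - 4z + 6
= 2z^2 + 3z + 16


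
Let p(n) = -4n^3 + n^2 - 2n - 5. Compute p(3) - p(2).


p(3) = -110
p(2) = -37
p(3) - p(2) = -110 + 37 = -73


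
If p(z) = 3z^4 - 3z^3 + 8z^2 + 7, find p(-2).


Using direct substitution:
  3 * (-2)^4 = 48
  -3 * (-2)^3 = 24
  8 * (-2)^2 = 32
  0 * (-2)^1 = 0
  constant: 7
Sum = 48 + 24 + 32 + 0 + 7 = 111


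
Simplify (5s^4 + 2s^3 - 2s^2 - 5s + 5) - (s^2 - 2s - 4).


Distribute the minus sign:
  (5s^4 + 2s^3 - 2s^2 - 5s + 5)
- (s^2 - 2s - 4)
Negate second polynomial: -s^2 + 2s + 4
Add: 5s^4 + 2s^3 - 3s^2 - 3s + 9


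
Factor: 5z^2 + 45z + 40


Roots satisfy r1 + r2 = -b/a = -9 and r1*r2 = c/a = 8.
So r1 = -1, r2 = -8.
5z^2 + 45z + 40 = 5(z - r1)(z - r2) = 5(z + 1)(z + 8)


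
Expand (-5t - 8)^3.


Expand (-5t - 8)^3 by repeated multiplication:
  (-5t - 8)^2 = 25t^2 + 80t + 64
= -125t^3 - 600t^2 - 960t - 512


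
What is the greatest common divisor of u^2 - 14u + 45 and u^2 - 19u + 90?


Factor each:
  u^2 - 14u + 45 = (u - 9)(u - 5)
  u^2 - 19u + 90 = (u - 9)(u - 10)
Common monic factor: u - 9


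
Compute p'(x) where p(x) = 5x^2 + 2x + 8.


Apply the power rule term by term:
  d/dx(5x^2) = 10x
  d/dx(2x) = 2
  d/dx(8) = 0
p'(x) = 10x + 2


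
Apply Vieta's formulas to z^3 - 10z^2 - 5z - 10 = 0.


Monic cubic z^3+bz^2+cz+d=0: sum=-b, pairwise sum=c, product=-d.
b=-10, c=-5, d=-10
r1+r2+r3 = 10
r1r2+r1r3+r2r3 = -5
r1r2r3 = 10


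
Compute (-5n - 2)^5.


Expand (-5n - 2)^5 by repeated multiplication:
  (-5n - 2)^2 = 25n^2 + 20n + 4
  (-5n - 2)^3 = -125n^3 - 150n^2 - 60n - 8
  (-5n - 2)^4 = 625n^4 + 1000n^3 + 600n^2 + 160n + 16
= -3125n^5 - 6250n^4 - 5000n^3 - 2000n^2 - 400n - 32


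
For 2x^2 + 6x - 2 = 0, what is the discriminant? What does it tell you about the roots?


D = b^2 - 4ac = (6)^2 - 4(2)(-2) = 36 + 16 = 52
Since D > 0: two distinct irrational roots


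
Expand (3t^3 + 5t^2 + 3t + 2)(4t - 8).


Distribute each term of the first polynomial:
  (3t^3)(4t - 8) = 12t^4 - 24t^3
  (5t^2)(4t - 8) = 20t^3 - 40t^2
  (3t)(4t - 8) = 12t^2 - 24t
  (2)(4t - 8) = 8t - 16
Sum: 12t^4 - 4t^3 - 28t^2 - 16t - 16


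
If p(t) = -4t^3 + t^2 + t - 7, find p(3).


Using direct substitution:
  -4 * (3)^3 = -108
  1 * (3)^2 = 9
  1 * (3)^1 = 3
  constant: -7
Sum = -108 + 9 + 3 - 7 = -103


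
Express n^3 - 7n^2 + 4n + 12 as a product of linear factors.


Try integer roots (divisors of 12). n=-1: p(-1)=0.
Divide out (n + 1): quotient is n^2 - 8n + 12.
Factor the quadratic: (n - 2)(n - 6)
Result: (n + 1)(n - 2)(n - 6)


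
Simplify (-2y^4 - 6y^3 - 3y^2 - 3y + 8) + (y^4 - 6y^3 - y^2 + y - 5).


Align terms by degree and add:
  -2y^4 - 6y^3 - 3y^2 - 3y + 8
+ y^4 - 6y^3 - y^2 + y - 5
= -y^4 - 12y^3 - 4y^2 - 2y + 3


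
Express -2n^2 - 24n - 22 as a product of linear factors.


Roots satisfy r1 + r2 = -b/a = -12 and r1*r2 = c/a = 11.
So r1 = -11, r2 = -1.
-2n^2 - 24n - 22 = -2(n - r1)(n - r2) = -2(n + 11)(n + 1)


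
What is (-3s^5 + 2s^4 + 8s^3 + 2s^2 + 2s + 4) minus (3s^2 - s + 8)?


Distribute the minus sign:
  (-3s^5 + 2s^4 + 8s^3 + 2s^2 + 2s + 4)
- (3s^2 - s + 8)
Negate second polynomial: -3s^2 + s - 8
Add: -3s^5 + 2s^4 + 8s^3 - s^2 + 3s - 4


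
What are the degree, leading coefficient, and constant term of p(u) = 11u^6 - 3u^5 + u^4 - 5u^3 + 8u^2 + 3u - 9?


Highest power of u is 6, with coefficient 11. Constant term is -9.
Degree = 6, leading coefficient = 11, constant term = -9


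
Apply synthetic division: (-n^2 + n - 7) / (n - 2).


Synthetic division with c = 2. Coefficients: -1, 1, -7
Bring down -1.
  -1 * 2 = -2; -2 + 1 = -1
  -1 * 2 = -2; -2 - 7 = -9
Quotient: -n - 1, Remainder: -9


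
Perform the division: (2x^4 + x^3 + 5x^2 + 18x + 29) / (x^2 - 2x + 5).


(2x^4 + x^3 + 5x^2 + 18x + 29) / (x^2 - 2x + 5)
Step 1: 2x^2 * (x^2 - 2x + 5) = 2x^4 - 4x^3 + 10x^2; subtract.
Step 2: 5x * (x^2 - 2x + 5) = 5x^3 - 10x^2 + 25x; subtract.
Step 3: 5 * (x^2 - 2x + 5) = 5x^2 - 10x + 25; subtract.
Quotient: 2x^2 + 5x + 5, Remainder: 3x + 4


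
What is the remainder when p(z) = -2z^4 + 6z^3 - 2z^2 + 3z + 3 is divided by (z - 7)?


By the Remainder Theorem, the remainder equals p(7):
  -2*(7)^4 = -4802
  6*(7)^3 = 2058
  -2*(7)^2 = -98
  3*(7)^1 = 21
  constant: 3
Sum: -4802 + 2058 - 98 + 21 + 3 = -2818


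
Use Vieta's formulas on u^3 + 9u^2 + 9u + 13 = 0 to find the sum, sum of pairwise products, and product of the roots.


Monic cubic u^3+bu^2+cu+d=0: sum=-b, pairwise sum=c, product=-d.
b=9, c=9, d=13
r1+r2+r3 = -9
r1r2+r1r3+r2r3 = 9
r1r2r3 = -13


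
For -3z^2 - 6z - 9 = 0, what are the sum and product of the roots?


For az^2+bz+c=0: sum = -b/a, product = c/a.
a=-3, b=-6, c=-9
Sum = -(-6)/-3 = -2
Product = (-9)/-3 = 3


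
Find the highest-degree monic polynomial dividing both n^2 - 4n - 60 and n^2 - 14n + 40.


Factor each:
  n^2 - 4n - 60 = (n - 10)(n + 6)
  n^2 - 14n + 40 = (n - 10)(n - 4)
Common monic factor: n - 10


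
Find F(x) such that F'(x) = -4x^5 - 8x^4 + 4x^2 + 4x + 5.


Reverse power rule on each term:
  ∫ -4x^5 dx = -(2/3)x^6
  ∫ -8x^4 dx = -(8/5)x^5
  ∫ 4x^2 dx = (4/3)x^3
  ∫ 4x dx = 2x^2
  ∫ 5 dx = 5x
F(x) = -(2/3)x^6 - (8/5)x^5 + (4/3)x^3 + 2x^2 + 5x + C


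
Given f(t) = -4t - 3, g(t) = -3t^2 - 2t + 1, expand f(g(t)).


Substitute g(t) into f:
f(g(t)) = -4*(-3t^2 - 2t + 1) + (-3)
Expand and combine: 12t^2 + 8t - 7


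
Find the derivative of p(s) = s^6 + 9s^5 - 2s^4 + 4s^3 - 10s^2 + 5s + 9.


Apply the power rule term by term:
  d/ds(s^6) = 6s^5
  d/ds(9s^5) = 45s^4
  d/ds(-2s^4) = -8s^3
  d/ds(4s^3) = 12s^2
  d/ds(-10s^2) = -20s
  d/ds(5s) = 5
  d/ds(9) = 0
p'(s) = 6s^5 + 45s^4 - 8s^3 + 12s^2 - 20s + 5


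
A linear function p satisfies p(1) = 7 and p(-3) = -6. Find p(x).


p(x) = mx + b. Using p(1)=7, p(-3)=-6:
m = (7 + 6)/(1 + 3) = 13/4 = 13/4
b = 7 - m*(1) = 7 - 13/4 = 15/4
p(x) = (13/4)x + (15/4)


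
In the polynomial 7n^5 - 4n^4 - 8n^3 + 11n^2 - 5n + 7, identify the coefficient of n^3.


Read off the coefficient of n^3: -8


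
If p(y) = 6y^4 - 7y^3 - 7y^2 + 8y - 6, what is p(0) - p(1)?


p(0) = -6
p(1) = -6
p(0) - p(1) = -6 + 6 = 0


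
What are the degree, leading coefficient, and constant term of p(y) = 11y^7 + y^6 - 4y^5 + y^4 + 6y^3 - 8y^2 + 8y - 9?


Highest power of y is 7, with coefficient 11. Constant term is -9.
Degree = 7, leading coefficient = 11, constant term = -9


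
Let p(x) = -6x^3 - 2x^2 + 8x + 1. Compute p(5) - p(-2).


p(5) = -759
p(-2) = 25
p(5) - p(-2) = -759 - 25 = -784


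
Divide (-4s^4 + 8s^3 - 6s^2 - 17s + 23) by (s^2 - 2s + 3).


(-4s^4 + 8s^3 - 6s^2 - 17s + 23) / (s^2 - 2s + 3)
Step 1: -4s^2 * (s^2 - 2s + 3) = -4s^4 + 8s^3 - 12s^2; subtract.
Step 2: 0 * (s^2 - 2s + 3) = 0; subtract.
Step 3: 6 * (s^2 - 2s + 3) = 6s^2 - 12s + 18; subtract.
Quotient: -4s^2 + 6, Remainder: -5s + 5


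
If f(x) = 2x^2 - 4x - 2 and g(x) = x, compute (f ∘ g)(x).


Substitute g(x) into f:
f(g(x)) = 2*(x)^2 + (-4)*(x) + (-2)
(x)^2 = x^2
Expand and combine: 2x^2 - 4x - 2


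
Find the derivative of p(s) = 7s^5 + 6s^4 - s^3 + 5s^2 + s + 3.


Apply the power rule term by term:
  d/ds(7s^5) = 35s^4
  d/ds(6s^4) = 24s^3
  d/ds(-s^3) = -3s^2
  d/ds(5s^2) = 10s
  d/ds(s) = 1
  d/ds(3) = 0
p'(s) = 35s^4 + 24s^3 - 3s^2 + 10s + 1


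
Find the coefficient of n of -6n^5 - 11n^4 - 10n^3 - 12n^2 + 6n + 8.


Read off the coefficient of n: 6


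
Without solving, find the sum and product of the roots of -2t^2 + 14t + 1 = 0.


For at^2+bt+c=0: sum = -b/a, product = c/a.
a=-2, b=14, c=1
Sum = -(14)/-2 = 7
Product = (1)/-2 = -1/2


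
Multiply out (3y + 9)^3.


Expand (3y + 9)^3 by repeated multiplication:
  (3y + 9)^2 = 9y^2 + 54y + 81
= 27y^3 + 243y^2 + 729y + 729


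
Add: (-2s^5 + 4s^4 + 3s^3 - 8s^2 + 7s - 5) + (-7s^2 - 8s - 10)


Align terms by degree and add:
  -2s^5 + 4s^4 + 3s^3 - 8s^2 + 7s - 5
  -7s^2 - 8s - 10
= -2s^5 + 4s^4 + 3s^3 - 15s^2 - s - 15


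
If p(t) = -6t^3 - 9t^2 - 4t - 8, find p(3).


Using direct substitution:
  -6 * (3)^3 = -162
  -9 * (3)^2 = -81
  -4 * (3)^1 = -12
  constant: -8
Sum = -162 - 81 - 12 - 8 = -263


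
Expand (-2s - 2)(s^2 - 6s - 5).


Distribute each term of the first polynomial:
  (-2s)(s^2 - 6s - 5) = -2s^3 + 12s^2 + 10s
  (-2)(s^2 - 6s - 5) = -2s^2 + 12s + 10
Sum: -2s^3 + 10s^2 + 22s + 10


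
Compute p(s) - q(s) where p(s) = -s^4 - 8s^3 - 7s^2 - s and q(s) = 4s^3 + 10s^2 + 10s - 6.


Distribute the minus sign:
  (-s^4 - 8s^3 - 7s^2 - s)
- (4s^3 + 10s^2 + 10s - 6)
Negate second polynomial: -4s^3 - 10s^2 - 10s + 6
Add: -s^4 - 12s^3 - 17s^2 - 11s + 6


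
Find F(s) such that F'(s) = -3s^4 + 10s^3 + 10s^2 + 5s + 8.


Reverse power rule on each term:
  ∫ -3s^4 ds = -(3/5)s^5
  ∫ 10s^3 ds = (5/2)s^4
  ∫ 10s^2 ds = (10/3)s^3
  ∫ 5s ds = (5/2)s^2
  ∫ 8 ds = 8s
F(s) = -(3/5)s^5 + (5/2)s^4 + (10/3)s^3 + (5/2)s^2 + 8s + C


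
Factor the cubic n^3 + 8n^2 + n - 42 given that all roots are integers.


Try integer roots (divisors of -42). n=2: p(2)=0.
Divide out (n - 2): quotient is n^2 + 10n + 21.
Factor the quadratic: (n + 3)(n + 7)
Result: (n - 2)(n + 3)(n + 7)


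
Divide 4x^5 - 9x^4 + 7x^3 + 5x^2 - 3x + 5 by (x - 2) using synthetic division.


Synthetic division with c = 2. Coefficients: 4, -9, 7, 5, -3, 5
Bring down 4.
  4 * 2 = 8; 8 - 9 = -1
  -1 * 2 = -2; -2 + 7 = 5
  5 * 2 = 10; 10 + 5 = 15
  15 * 2 = 30; 30 - 3 = 27
  27 * 2 = 54; 54 + 5 = 59
Quotient: 4x^4 - x^3 + 5x^2 + 15x + 27, Remainder: 59


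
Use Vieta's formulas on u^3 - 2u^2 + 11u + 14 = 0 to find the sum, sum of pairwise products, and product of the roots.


Monic cubic u^3+bu^2+cu+d=0: sum=-b, pairwise sum=c, product=-d.
b=-2, c=11, d=14
r1+r2+r3 = 2
r1r2+r1r3+r2r3 = 11
r1r2r3 = -14


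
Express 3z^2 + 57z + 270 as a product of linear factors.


Roots satisfy r1 + r2 = -b/a = -19 and r1*r2 = c/a = 90.
So r1 = -9, r2 = -10.
3z^2 + 57z + 270 = 3(z - r1)(z - r2) = 3(z + 9)(z + 10)


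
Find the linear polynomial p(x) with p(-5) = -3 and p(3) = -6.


p(x) = mx + b. Using p(-5)=-3, p(3)=-6:
m = (-3 + 6)/(-5 - 3) = 3/-8 = -3/8
b = -3 - m*(-5) = -3 - 15/8 = -39/8
p(x) = -(3/8)x - (39/8)


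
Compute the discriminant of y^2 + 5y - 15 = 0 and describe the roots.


D = b^2 - 4ac = (5)^2 - 4(1)(-15) = 25 + 60 = 85
Since D > 0: two distinct irrational roots


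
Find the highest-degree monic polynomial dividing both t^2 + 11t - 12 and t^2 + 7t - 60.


Factor each:
  t^2 + 11t - 12 = (t + 12)(t - 1)
  t^2 + 7t - 60 = (t + 12)(t - 5)
Common monic factor: t + 12


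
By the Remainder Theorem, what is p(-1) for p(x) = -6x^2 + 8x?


By the Remainder Theorem, the remainder equals p(-1):
  -6*(-1)^2 = -6
  8*(-1)^1 = -8
  constant: 0
Sum: -6 - 8 + 0 = -14


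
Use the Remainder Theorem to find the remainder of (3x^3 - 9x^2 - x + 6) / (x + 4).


By the Remainder Theorem, the remainder equals p(-4):
  3*(-4)^3 = -192
  -9*(-4)^2 = -144
  -1*(-4)^1 = 4
  constant: 6
Sum: -192 - 144 + 4 + 6 = -326


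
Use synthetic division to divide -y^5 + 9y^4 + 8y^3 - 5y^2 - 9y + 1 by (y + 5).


Synthetic division with c = -5. Coefficients: -1, 9, 8, -5, -9, 1
Bring down -1.
  -1 * -5 = 5; 5 + 9 = 14
  14 * -5 = -70; -70 + 8 = -62
  -62 * -5 = 310; 310 - 5 = 305
  305 * -5 = -1525; -1525 - 9 = -1534
  -1534 * -5 = 7670; 7670 + 1 = 7671
Quotient: -y^4 + 14y^3 - 62y^2 + 305y - 1534, Remainder: 7671


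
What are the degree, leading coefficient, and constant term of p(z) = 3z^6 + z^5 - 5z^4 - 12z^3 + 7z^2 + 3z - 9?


Highest power of z is 6, with coefficient 3. Constant term is -9.
Degree = 6, leading coefficient = 3, constant term = -9


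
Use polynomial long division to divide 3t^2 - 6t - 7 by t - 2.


(3t^2 - 6t - 7) / (t - 2)
Step 1: 3t * (t - 2) = 3t^2 - 6t; subtract.
Step 2: 0 * (t - 2) = 0; subtract.
Quotient: 3t, Remainder: -7


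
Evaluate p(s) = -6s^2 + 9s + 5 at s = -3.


Using direct substitution:
  -6 * (-3)^2 = -54
  9 * (-3)^1 = -27
  constant: 5
Sum = -54 - 27 + 5 = -76


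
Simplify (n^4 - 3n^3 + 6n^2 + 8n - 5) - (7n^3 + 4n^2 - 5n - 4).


Distribute the minus sign:
  (n^4 - 3n^3 + 6n^2 + 8n - 5)
- (7n^3 + 4n^2 - 5n - 4)
Negate second polynomial: -7n^3 - 4n^2 + 5n + 4
Add: n^4 - 10n^3 + 2n^2 + 13n - 1


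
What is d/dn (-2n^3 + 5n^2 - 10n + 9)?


Apply the power rule term by term:
  d/dn(-2n^3) = -6n^2
  d/dn(5n^2) = 10n
  d/dn(-10n) = -10
  d/dn(9) = 0
p'(n) = -6n^2 + 10n - 10


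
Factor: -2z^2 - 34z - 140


Roots satisfy r1 + r2 = -b/a = -17 and r1*r2 = c/a = 70.
So r1 = -7, r2 = -10.
-2z^2 - 34z - 140 = -2(z - r1)(z - r2) = -2(z + 7)(z + 10)


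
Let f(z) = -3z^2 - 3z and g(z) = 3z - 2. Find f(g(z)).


Substitute g(z) into f:
f(g(z)) = -3*(3z - 2)^2 + (-3)*(3z - 2)
(3z - 2)^2 = 9z^2 - 12z + 4
Expand and combine: -27z^2 + 27z - 6


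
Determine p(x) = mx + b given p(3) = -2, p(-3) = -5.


p(x) = mx + b. Using p(3)=-2, p(-3)=-5:
m = (-2 + 5)/(3 + 3) = 3/6 = 1/2
b = -2 - m*(3) = -2 - 3/2 = -7/2
p(x) = (1/2)x - (7/2)


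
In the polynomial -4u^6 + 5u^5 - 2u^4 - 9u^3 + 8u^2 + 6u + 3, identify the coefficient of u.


Read off the coefficient of u: 6


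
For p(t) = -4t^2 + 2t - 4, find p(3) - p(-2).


p(3) = -34
p(-2) = -24
p(3) - p(-2) = -34 + 24 = -10


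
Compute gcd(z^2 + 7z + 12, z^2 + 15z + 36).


Factor each:
  z^2 + 7z + 12 = (z + 3)(z + 4)
  z^2 + 15z + 36 = (z + 3)(z + 12)
Common monic factor: z + 3


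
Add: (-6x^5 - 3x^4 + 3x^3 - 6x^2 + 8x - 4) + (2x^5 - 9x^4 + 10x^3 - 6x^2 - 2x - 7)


Align terms by degree and add:
  -6x^5 - 3x^4 + 3x^3 - 6x^2 + 8x - 4
+ 2x^5 - 9x^4 + 10x^3 - 6x^2 - 2x - 7
= -4x^5 - 12x^4 + 13x^3 - 12x^2 + 6x - 11


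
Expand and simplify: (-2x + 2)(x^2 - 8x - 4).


Distribute each term of the first polynomial:
  (-2x)(x^2 - 8x - 4) = -2x^3 + 16x^2 + 8x
  (2)(x^2 - 8x - 4) = 2x^2 - 16x - 8
Sum: -2x^3 + 18x^2 - 8x - 8
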